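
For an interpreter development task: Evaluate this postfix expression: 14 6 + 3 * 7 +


Processing tokens left to right:
Push 14, Push 6
Pop 14 and 6, compute 14 + 6 = 20, push 20
Push 3
Pop 20 and 3, compute 20 * 3 = 60, push 60
Push 7
Pop 60 and 7, compute 60 + 7 = 67, push 67
Stack result: 67

67


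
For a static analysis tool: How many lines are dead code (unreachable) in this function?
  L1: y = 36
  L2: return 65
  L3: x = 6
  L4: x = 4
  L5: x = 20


Analyzing control flow:
  L1: reachable (before return)
  L2: reachable (return statement)
  L3: DEAD (after return at L2)
  L4: DEAD (after return at L2)
  L5: DEAD (after return at L2)
Return at L2, total lines = 5
Dead lines: L3 through L5
Count: 3

3


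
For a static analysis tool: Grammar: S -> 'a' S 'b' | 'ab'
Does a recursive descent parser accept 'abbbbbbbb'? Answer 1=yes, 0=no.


Grammar accepts strings of the form a^n b^n (n >= 1)
Word: 'abbbbbbbb'
Counting: 1 a's and 8 b's
Check: 1 == 8? No
Mismatch: a-count != b-count
Rejected

0


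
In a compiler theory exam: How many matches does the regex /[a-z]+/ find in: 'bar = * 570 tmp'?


Pattern: /[a-z]+/ (identifiers)
Input: 'bar = * 570 tmp'
Scanning for matches:
  Match 1: 'bar'
  Match 2: 'tmp'
Total matches: 2

2


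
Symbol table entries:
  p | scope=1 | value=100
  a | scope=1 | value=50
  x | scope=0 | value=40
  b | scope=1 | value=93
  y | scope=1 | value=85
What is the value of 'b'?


Searching symbol table for 'b':
  p | scope=1 | value=100
  a | scope=1 | value=50
  x | scope=0 | value=40
  b | scope=1 | value=93 <- MATCH
  y | scope=1 | value=85
Found 'b' at scope 1 with value 93

93


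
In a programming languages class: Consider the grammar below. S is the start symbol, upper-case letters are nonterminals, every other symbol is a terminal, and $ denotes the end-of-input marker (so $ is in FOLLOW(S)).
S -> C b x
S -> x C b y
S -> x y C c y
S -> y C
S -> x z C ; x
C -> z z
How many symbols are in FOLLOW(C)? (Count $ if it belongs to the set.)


S is the start symbol and does not occur in any rule body, so FOLLOW(S) = {$}.
Examining every occurrence of C in a rule body:
  S -> C b x : C is followed by terminal 'b' -> add 'b'
  S -> x C b y : C is followed by terminal 'b' -> add 'b' (already in the set)
  S -> x y C c y : C is followed by terminal 'c' -> add 'c'
  S -> y C : C is at the right end -> add FOLLOW(S) = {$}
  S -> x z C ; x : C is followed by terminal ';' -> add ';'
  C -> z z : C does not occur in the body -> contributes nothing
FOLLOW(C) = {;, b, c, $}
Count: 4

4


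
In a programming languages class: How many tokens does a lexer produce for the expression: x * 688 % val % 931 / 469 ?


Scanning 'x * 688 % val % 931 / 469'
Token 1: 'x' -> identifier
Token 2: '*' -> operator
Token 3: '688' -> integer_literal
Token 4: '%' -> operator
Token 5: 'val' -> identifier
Token 6: '%' -> operator
Token 7: '931' -> integer_literal
Token 8: '/' -> operator
Token 9: '469' -> integer_literal
Total tokens: 9

9


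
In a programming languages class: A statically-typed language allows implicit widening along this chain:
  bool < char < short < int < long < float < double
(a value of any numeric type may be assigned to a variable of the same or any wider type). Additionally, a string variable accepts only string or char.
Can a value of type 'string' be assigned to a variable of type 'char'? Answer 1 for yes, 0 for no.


Target variable type: char
Source value type: string
Rule: string cannot widen to any numeric type
Result: 0

0


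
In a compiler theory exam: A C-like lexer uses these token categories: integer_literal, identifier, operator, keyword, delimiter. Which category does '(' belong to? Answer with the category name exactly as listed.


Token: '('
Checking categories:
  identifier: no
  integer_literal: no
  operator: no
  keyword: no
  delimiter: YES
Category: delimiter

delimiter


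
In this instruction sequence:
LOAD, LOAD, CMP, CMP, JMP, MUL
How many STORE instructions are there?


Scanning instruction sequence for STORE:
  Position 1: LOAD
  Position 2: LOAD
  Position 3: CMP
  Position 4: CMP
  Position 5: JMP
  Position 6: MUL
Matches at positions: []
Total STORE count: 0

0


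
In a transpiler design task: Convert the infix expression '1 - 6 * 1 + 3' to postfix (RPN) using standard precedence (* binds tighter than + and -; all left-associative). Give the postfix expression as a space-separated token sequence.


Applying the shunting-yard algorithm:
  Operand 1 -> output
  Push '-' onto operator stack -> op-stack: [-]
  Operand 6 -> output
  Push '*' onto operator stack -> op-stack: [-, *]
  Operand 1 -> output
  See '+' (prec 1); top '*' (prec 2) >= it -> pop '*' to output
  See '+' (prec 1); top '-' (prec 1) >= it -> pop '-' to output
  Push '+' onto operator stack -> op-stack: [+]
  Operand 3 -> output
  End of input: pop '+' to output
Postfix result: 1 6 1 * - 3 +

1 6 1 * - 3 +


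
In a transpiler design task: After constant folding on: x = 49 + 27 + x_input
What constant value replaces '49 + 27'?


Identifying constant sub-expression:
  Original: x = 49 + 27 + x_input
  49 and 27 are both compile-time constants
  Evaluating: 49 + 27 = 76
  After folding: x = 76 + x_input

76


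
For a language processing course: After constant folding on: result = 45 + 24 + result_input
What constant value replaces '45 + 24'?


Identifying constant sub-expression:
  Original: result = 45 + 24 + result_input
  45 and 24 are both compile-time constants
  Evaluating: 45 + 24 = 69
  After folding: result = 69 + result_input

69


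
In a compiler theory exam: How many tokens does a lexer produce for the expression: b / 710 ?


Scanning 'b / 710'
Token 1: 'b' -> identifier
Token 2: '/' -> operator
Token 3: '710' -> integer_literal
Total tokens: 3

3


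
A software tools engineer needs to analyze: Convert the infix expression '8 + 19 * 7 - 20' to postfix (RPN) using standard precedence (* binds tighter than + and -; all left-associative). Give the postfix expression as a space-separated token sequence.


Applying the shunting-yard algorithm:
  Operand 8 -> output
  Push '+' onto operator stack -> op-stack: [+]
  Operand 19 -> output
  Push '*' onto operator stack -> op-stack: [+, *]
  Operand 7 -> output
  See '-' (prec 1); top '*' (prec 2) >= it -> pop '*' to output
  See '-' (prec 1); top '+' (prec 1) >= it -> pop '+' to output
  Push '-' onto operator stack -> op-stack: [-]
  Operand 20 -> output
  End of input: pop '-' to output
Postfix result: 8 19 7 * + 20 -

8 19 7 * + 20 -


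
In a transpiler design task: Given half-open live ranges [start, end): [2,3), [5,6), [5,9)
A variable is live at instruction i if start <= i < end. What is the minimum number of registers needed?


Live ranges:
  Var0: [2, 3)
  Var1: [5, 6)
  Var2: [5, 9)
Sweep-line events (position, delta, active):
  pos=2 start -> active=1
  pos=3 end -> active=0
  pos=5 start -> active=1
  pos=5 start -> active=2
  pos=6 end -> active=1
  pos=9 end -> active=0
Maximum simultaneous active: 2
Minimum registers needed: 2

2


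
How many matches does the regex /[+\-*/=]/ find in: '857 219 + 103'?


Pattern: /[+\-*/=]/ (operators)
Input: '857 219 + 103'
Scanning for matches:
  Match 1: '+'
Total matches: 1

1


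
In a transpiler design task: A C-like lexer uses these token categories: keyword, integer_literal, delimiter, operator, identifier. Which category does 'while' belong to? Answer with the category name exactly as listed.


Token: 'while'
Checking categories:
  identifier: no
  integer_literal: no
  operator: no
  keyword: YES
  delimiter: no
Category: keyword

keyword


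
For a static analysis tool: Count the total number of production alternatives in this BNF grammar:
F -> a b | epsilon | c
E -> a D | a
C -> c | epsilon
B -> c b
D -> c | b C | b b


Counting alternatives per rule:
  F: 3 alternative(s)
  E: 2 alternative(s)
  C: 2 alternative(s)
  B: 1 alternative(s)
  D: 3 alternative(s)
Sum: 3 + 2 + 2 + 1 + 3 = 11

11


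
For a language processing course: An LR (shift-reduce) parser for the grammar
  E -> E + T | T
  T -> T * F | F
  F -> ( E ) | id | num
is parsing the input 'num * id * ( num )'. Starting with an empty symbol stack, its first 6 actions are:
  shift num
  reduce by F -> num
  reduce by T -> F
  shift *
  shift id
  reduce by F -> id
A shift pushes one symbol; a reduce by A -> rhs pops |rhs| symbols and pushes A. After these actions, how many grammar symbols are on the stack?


Tracking the symbol stack through each action:
  Action 1: shift 'num' : push -> stack = [num] (size 1)
  Action 2: reduce by F -> num : pop 1, push F -> stack = [F] (size 1)
  Action 3: reduce by T -> F : pop 1, push T -> stack = [T] (size 1)
  Action 4: shift '*' : push -> stack = [T, *] (size 2)
  Action 5: shift 'id' : push -> stack = [T, *, id] (size 3)
  Action 6: reduce by F -> id : pop 1, push F -> stack = [T, *, F] (size 3)
Final stack size: 3

3


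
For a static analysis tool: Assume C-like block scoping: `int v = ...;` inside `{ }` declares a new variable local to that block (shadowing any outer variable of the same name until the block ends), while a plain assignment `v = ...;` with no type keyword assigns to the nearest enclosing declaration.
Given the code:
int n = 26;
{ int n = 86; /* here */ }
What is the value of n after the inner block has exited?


Analyzing scoping rules:
Outer scope: declares n = 26
Inner block: 'int n = 86;' declares a NEW n that shadows the outer one
When the block exits the inner n goes out of scope; the outer n was never modified -> 26
Result: 26

26


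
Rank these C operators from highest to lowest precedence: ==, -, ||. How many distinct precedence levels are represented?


Looking up precedence for each operator:
  == -> precedence 3
  - -> precedence 5
  || -> precedence 1
Sorted highest to lowest: -, ==, ||
Distinct precedence values: [5, 3, 1]
Number of distinct levels: 3

3


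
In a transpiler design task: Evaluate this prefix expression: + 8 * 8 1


Parsing prefix expression: + 8 * 8 1
Step 1: Innermost operation '* 8 1'
  8 * 1 = 8
Step 2: Outer operation '+ 8 [8]'
  8 + 8 = 16

16


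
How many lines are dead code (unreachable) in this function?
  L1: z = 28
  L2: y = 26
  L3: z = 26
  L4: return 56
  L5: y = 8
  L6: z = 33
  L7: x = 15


Analyzing control flow:
  L1: reachable (before return)
  L2: reachable (before return)
  L3: reachable (before return)
  L4: reachable (return statement)
  L5: DEAD (after return at L4)
  L6: DEAD (after return at L4)
  L7: DEAD (after return at L4)
Return at L4, total lines = 7
Dead lines: L5 through L7
Count: 3

3


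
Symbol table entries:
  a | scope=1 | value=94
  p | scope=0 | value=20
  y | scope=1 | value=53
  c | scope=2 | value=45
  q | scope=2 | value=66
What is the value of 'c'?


Searching symbol table for 'c':
  a | scope=1 | value=94
  p | scope=0 | value=20
  y | scope=1 | value=53
  c | scope=2 | value=45 <- MATCH
  q | scope=2 | value=66
Found 'c' at scope 2 with value 45

45


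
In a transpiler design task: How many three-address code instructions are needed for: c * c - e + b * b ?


Expression: c * c - e + b * b
Generating three-address code (respecting * over +/- precedence):
  Instruction 1: t1 = c * c
  Instruction 2: t2 = b * b
  Instruction 3: t3 = t1 - e
  Instruction 4: t4 = t3 + t2
Total instructions: 4

4


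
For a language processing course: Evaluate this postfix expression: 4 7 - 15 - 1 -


Processing tokens left to right:
Push 4, Push 7
Pop 4 and 7, compute 4 - 7 = -3, push -3
Push 15
Pop -3 and 15, compute -3 - 15 = -18, push -18
Push 1
Pop -18 and 1, compute -18 - 1 = -19, push -19
Stack result: -19

-19


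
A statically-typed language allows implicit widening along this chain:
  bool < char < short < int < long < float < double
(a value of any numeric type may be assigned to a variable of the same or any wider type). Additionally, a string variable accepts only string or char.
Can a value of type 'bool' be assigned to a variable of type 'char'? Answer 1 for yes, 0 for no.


Target variable type: char
Source value type: bool
Numeric ranks: bool=0, char=1
Widening allowed iff rank(source) <= rank(target): 0 <= 1? Yes
Result: 1

1


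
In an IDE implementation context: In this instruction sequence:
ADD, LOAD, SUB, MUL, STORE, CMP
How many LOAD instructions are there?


Scanning instruction sequence for LOAD:
  Position 1: ADD
  Position 2: LOAD <- MATCH
  Position 3: SUB
  Position 4: MUL
  Position 5: STORE
  Position 6: CMP
Matches at positions: [2]
Total LOAD count: 1

1


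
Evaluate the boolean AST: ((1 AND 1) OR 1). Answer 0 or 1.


Step 1: Evaluate inner node
  1 AND 1 = 1
Step 2: Evaluate root node
  1 OR 1 = 1

1


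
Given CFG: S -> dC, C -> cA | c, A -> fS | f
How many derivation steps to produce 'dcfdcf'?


Grammar: S -> dC, C -> cA | c, A -> fS | f
Deriving 'dcfdcf':
Step 1: S -> dC => dC
Step 2: C -> cA => dcA
Step 3: A -> fS => dcfS
Step 4: S -> dC => dcfdC
Step 5: C -> cA => dcfdcA
Step 6: A -> f => dcfdcf
Total derivation steps: 6

6


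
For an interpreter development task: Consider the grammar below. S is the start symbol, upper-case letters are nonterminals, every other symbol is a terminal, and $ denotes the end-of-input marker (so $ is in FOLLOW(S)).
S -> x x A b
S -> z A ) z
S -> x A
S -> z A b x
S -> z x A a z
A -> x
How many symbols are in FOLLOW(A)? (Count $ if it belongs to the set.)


S is the start symbol and does not occur in any rule body, so FOLLOW(S) = {$}.
Examining every occurrence of A in a rule body:
  S -> x x A b : A is followed by terminal 'b' -> add 'b'
  S -> z A ) z : A is followed by terminal ')' -> add ')'
  S -> x A : A is at the right end -> add FOLLOW(S) = {$}
  S -> z A b x : A is followed by terminal 'b' -> add 'b' (already in the set)
  S -> z x A a z : A is followed by terminal 'a' -> add 'a'
  A -> x : A does not occur in the body -> contributes nothing
FOLLOW(A) = {), a, b, $}
Count: 4

4


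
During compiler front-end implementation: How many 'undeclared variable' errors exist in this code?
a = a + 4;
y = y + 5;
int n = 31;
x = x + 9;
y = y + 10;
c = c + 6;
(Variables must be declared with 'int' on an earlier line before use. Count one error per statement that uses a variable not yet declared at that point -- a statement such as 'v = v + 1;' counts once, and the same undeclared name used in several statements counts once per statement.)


Scanning code line by line:
  Line 1: use 'a' -> ERROR (undeclared)
  Line 2: use 'y' -> ERROR (undeclared)
  Line 3: declare 'n' -> declared = ['n']
  Line 4: use 'x' -> ERROR (undeclared)
  Line 5: use 'y' -> ERROR (undeclared)
  Line 6: use 'c' -> ERROR (undeclared)
Total undeclared variable errors: 5

5


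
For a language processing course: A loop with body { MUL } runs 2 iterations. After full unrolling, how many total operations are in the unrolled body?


Loop body operations: MUL (1 op per iteration)
Unrolling 2 iterations:
  Iteration 1: MUL (1 ops)
  Iteration 2: MUL (1 ops)
Total: 2 iterations * 1 ops/iter = 2 operations

2


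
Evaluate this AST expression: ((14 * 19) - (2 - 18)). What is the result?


Expression: ((14 * 19) - (2 - 18))
Evaluating step by step:
  14 * 19 = 266
  2 - 18 = -16
  266 - -16 = 282
Result: 282

282


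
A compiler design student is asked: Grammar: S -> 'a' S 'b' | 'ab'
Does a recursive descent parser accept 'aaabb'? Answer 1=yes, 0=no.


Grammar accepts strings of the form a^n b^n (n >= 1)
Word: 'aaabb'
Counting: 3 a's and 2 b's
Check: 3 == 2? No
Mismatch: a-count != b-count
Rejected

0


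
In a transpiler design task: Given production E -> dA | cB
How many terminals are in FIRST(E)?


Production: E -> dA | cB
Examining each alternative for leading terminals:
  E -> dA : first terminal = 'd'
  E -> cB : first terminal = 'c'
FIRST(E) = {c, d}
Count: 2

2


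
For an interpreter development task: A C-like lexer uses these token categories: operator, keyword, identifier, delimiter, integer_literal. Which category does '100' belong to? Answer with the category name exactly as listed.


Token: '100'
Checking categories:
  identifier: no
  integer_literal: YES
  operator: no
  keyword: no
  delimiter: no
Category: integer_literal

integer_literal


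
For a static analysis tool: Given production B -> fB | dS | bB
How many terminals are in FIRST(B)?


Production: B -> fB | dS | bB
Examining each alternative for leading terminals:
  B -> fB : first terminal = 'f'
  B -> dS : first terminal = 'd'
  B -> bB : first terminal = 'b'
FIRST(B) = {b, d, f}
Count: 3

3


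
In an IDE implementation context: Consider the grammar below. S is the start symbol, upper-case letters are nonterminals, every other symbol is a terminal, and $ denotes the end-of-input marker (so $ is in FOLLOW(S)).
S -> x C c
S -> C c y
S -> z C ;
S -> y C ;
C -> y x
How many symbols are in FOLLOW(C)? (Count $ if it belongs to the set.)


S is the start symbol and does not occur in any rule body, so FOLLOW(S) = {$}.
Examining every occurrence of C in a rule body:
  S -> x C c : C is followed by terminal 'c' -> add 'c'
  S -> C c y : C is followed by terminal 'c' -> add 'c' (already in the set)
  S -> z C ; : C is followed by terminal ';' -> add ';'
  S -> y C ; : C is followed by terminal ';' -> add ';' (already in the set)
  C -> y x : C does not occur in the body -> contributes nothing
FOLLOW(C) = {;, c}
Count: 2

2


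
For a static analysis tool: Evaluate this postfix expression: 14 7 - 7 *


Processing tokens left to right:
Push 14, Push 7
Pop 14 and 7, compute 14 - 7 = 7, push 7
Push 7
Pop 7 and 7, compute 7 * 7 = 49, push 49
Stack result: 49

49


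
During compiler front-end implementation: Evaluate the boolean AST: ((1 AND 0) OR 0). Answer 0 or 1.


Step 1: Evaluate inner node
  1 AND 0 = 0
Step 2: Evaluate root node
  0 OR 0 = 0

0


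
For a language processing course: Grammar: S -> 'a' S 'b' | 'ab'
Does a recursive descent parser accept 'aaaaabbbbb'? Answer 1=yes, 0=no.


Grammar accepts strings of the form a^n b^n (n >= 1)
Word: 'aaaaabbbbb'
Counting: 5 a's and 5 b's
Check: 5 == 5? Yes
Derivation (S -> aSb applied 4 time(s), then S -> ab): S => aSb => aaSbb => aaaSbbb => aaaaSbbbb => aaaaabbbbb
Accepted

1


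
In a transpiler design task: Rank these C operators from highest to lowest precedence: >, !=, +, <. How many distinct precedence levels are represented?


Looking up precedence for each operator:
  > -> precedence 4
  != -> precedence 3
  + -> precedence 5
  < -> precedence 4
Sorted highest to lowest: +, >, <, !=
Distinct precedence values: [5, 4, 3]
Number of distinct levels: 3

3


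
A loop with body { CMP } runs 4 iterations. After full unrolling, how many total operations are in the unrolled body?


Loop body operations: CMP (1 op per iteration)
Unrolling 4 iterations:
  Iteration 1: CMP (1 ops)
  Iteration 2: CMP (1 ops)
  Iteration 3: CMP (1 ops)
  Iteration 4: CMP (1 ops)
Total: 4 iterations * 1 ops/iter = 4 operations

4


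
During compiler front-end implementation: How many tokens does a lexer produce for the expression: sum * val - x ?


Scanning 'sum * val - x'
Token 1: 'sum' -> identifier
Token 2: '*' -> operator
Token 3: 'val' -> identifier
Token 4: '-' -> operator
Token 5: 'x' -> identifier
Total tokens: 5

5


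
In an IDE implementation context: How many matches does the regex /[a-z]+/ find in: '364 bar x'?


Pattern: /[a-z]+/ (identifiers)
Input: '364 bar x'
Scanning for matches:
  Match 1: 'bar'
  Match 2: 'x'
Total matches: 2

2


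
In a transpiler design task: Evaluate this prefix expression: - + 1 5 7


Parsing prefix expression: - + 1 5 7
Step 1: Innermost operation '+ 1 5'
  1 + 5 = 6
Step 2: Outer operation '- [6] 7'
  6 - 7 = -1

-1


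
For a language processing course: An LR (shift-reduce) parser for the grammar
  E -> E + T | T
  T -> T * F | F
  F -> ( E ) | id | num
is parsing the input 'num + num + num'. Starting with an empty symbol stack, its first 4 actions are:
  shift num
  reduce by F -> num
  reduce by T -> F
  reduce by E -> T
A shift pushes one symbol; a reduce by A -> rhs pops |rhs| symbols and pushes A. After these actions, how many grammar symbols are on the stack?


Tracking the symbol stack through each action:
  Action 1: shift 'num' : push -> stack = [num] (size 1)
  Action 2: reduce by F -> num : pop 1, push F -> stack = [F] (size 1)
  Action 3: reduce by T -> F : pop 1, push T -> stack = [T] (size 1)
  Action 4: reduce by E -> T : pop 1, push E -> stack = [E] (size 1)
Final stack size: 1

1


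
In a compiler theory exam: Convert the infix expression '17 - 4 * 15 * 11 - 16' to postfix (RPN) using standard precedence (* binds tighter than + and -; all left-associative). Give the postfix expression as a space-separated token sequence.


Applying the shunting-yard algorithm:
  Operand 17 -> output
  Push '-' onto operator stack -> op-stack: [-]
  Operand 4 -> output
  Push '*' onto operator stack -> op-stack: [-, *]
  Operand 15 -> output
  See '*' (prec 2); top '*' (prec 2) >= it -> pop '*' to output
  Push '*' onto operator stack -> op-stack: [-, *]
  Operand 11 -> output
  See '-' (prec 1); top '*' (prec 2) >= it -> pop '*' to output
  See '-' (prec 1); top '-' (prec 1) >= it -> pop '-' to output
  Push '-' onto operator stack -> op-stack: [-]
  Operand 16 -> output
  End of input: pop '-' to output
Postfix result: 17 4 15 * 11 * - 16 -

17 4 15 * 11 * - 16 -


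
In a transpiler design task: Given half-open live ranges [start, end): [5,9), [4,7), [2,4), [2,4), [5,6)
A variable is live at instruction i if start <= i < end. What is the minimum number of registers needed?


Live ranges:
  Var0: [5, 9)
  Var1: [4, 7)
  Var2: [2, 4)
  Var3: [2, 4)
  Var4: [5, 6)
Sweep-line events (position, delta, active):
  pos=2 start -> active=1
  pos=2 start -> active=2
  pos=4 end -> active=1
  pos=4 end -> active=0
  pos=4 start -> active=1
  pos=5 start -> active=2
  pos=5 start -> active=3
  pos=6 end -> active=2
  pos=7 end -> active=1
  pos=9 end -> active=0
Maximum simultaneous active: 3
Minimum registers needed: 3

3


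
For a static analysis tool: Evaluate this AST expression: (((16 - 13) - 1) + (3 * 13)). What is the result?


Expression: (((16 - 13) - 1) + (3 * 13))
Evaluating step by step:
  16 - 13 = 3
  3 - 1 = 2
  3 * 13 = 39
  2 + 39 = 41
Result: 41

41


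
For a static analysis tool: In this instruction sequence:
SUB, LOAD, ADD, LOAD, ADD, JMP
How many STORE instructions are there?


Scanning instruction sequence for STORE:
  Position 1: SUB
  Position 2: LOAD
  Position 3: ADD
  Position 4: LOAD
  Position 5: ADD
  Position 6: JMP
Matches at positions: []
Total STORE count: 0

0


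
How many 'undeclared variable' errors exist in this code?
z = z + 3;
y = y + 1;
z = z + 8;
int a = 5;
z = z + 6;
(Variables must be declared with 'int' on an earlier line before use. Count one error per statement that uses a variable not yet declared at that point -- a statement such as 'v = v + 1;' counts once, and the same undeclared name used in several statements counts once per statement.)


Scanning code line by line:
  Line 1: use 'z' -> ERROR (undeclared)
  Line 2: use 'y' -> ERROR (undeclared)
  Line 3: use 'z' -> ERROR (undeclared)
  Line 4: declare 'a' -> declared = ['a']
  Line 5: use 'z' -> ERROR (undeclared)
Total undeclared variable errors: 4

4


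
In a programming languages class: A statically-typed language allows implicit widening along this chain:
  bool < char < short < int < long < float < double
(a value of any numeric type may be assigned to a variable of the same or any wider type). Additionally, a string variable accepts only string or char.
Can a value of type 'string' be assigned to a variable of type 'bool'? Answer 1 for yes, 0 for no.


Target variable type: bool
Source value type: string
Rule: string cannot widen to any numeric type
Result: 0

0


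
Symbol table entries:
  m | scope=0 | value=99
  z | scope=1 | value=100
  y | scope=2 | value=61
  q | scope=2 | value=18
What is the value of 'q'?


Searching symbol table for 'q':
  m | scope=0 | value=99
  z | scope=1 | value=100
  y | scope=2 | value=61
  q | scope=2 | value=18 <- MATCH
Found 'q' at scope 2 with value 18

18


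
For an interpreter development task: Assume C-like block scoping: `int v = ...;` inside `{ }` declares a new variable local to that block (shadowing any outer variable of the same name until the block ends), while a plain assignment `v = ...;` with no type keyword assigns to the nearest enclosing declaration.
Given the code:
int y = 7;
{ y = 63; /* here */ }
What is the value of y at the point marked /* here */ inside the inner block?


Analyzing scoping rules:
Outer scope: declares y = 7
Inner block: 'y = 63;' has no type keyword, so it is an assignment to the outer y (no shadowing)
Inside the block, after the assignment -> 63
Result: 63

63


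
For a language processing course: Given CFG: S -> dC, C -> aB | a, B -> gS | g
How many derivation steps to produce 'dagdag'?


Grammar: S -> dC, C -> aB | a, B -> gS | g
Deriving 'dagdag':
Step 1: S -> dC => dC
Step 2: C -> aB => daB
Step 3: B -> gS => dagS
Step 4: S -> dC => dagdC
Step 5: C -> aB => dagdaB
Step 6: B -> g => dagdag
Total derivation steps: 6

6


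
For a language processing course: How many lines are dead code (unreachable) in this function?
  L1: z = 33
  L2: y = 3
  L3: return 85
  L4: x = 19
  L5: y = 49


Analyzing control flow:
  L1: reachable (before return)
  L2: reachable (before return)
  L3: reachable (return statement)
  L4: DEAD (after return at L3)
  L5: DEAD (after return at L3)
Return at L3, total lines = 5
Dead lines: L4 through L5
Count: 2

2


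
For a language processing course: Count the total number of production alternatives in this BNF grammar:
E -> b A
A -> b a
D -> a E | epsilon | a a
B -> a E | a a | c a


Counting alternatives per rule:
  E: 1 alternative(s)
  A: 1 alternative(s)
  D: 3 alternative(s)
  B: 3 alternative(s)
Sum: 1 + 1 + 3 + 3 = 8

8


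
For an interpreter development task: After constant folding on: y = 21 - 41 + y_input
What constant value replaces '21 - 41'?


Identifying constant sub-expression:
  Original: y = 21 - 41 + y_input
  21 and 41 are both compile-time constants
  Evaluating: 21 - 41 = -20
  After folding: y = -20 + y_input

-20


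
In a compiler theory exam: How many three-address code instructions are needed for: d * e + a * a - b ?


Expression: d * e + a * a - b
Generating three-address code (respecting * over +/- precedence):
  Instruction 1: t1 = d * e
  Instruction 2: t2 = a * a
  Instruction 3: t3 = t1 + t2
  Instruction 4: t4 = t3 - b
Total instructions: 4

4


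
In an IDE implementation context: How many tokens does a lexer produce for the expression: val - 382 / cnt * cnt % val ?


Scanning 'val - 382 / cnt * cnt % val'
Token 1: 'val' -> identifier
Token 2: '-' -> operator
Token 3: '382' -> integer_literal
Token 4: '/' -> operator
Token 5: 'cnt' -> identifier
Token 6: '*' -> operator
Token 7: 'cnt' -> identifier
Token 8: '%' -> operator
Token 9: 'val' -> identifier
Total tokens: 9

9


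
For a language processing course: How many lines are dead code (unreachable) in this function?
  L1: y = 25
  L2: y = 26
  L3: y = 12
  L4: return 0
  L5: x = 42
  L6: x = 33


Analyzing control flow:
  L1: reachable (before return)
  L2: reachable (before return)
  L3: reachable (before return)
  L4: reachable (return statement)
  L5: DEAD (after return at L4)
  L6: DEAD (after return at L4)
Return at L4, total lines = 6
Dead lines: L5 through L6
Count: 2

2


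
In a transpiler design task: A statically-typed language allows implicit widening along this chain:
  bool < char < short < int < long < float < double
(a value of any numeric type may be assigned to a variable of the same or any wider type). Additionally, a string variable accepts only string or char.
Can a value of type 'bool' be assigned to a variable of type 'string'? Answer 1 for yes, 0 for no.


Target variable type: string
Source value type: bool
Rule: string accepts only {string, char}
  source 'bool' in {string, char}? No
Result: 0

0


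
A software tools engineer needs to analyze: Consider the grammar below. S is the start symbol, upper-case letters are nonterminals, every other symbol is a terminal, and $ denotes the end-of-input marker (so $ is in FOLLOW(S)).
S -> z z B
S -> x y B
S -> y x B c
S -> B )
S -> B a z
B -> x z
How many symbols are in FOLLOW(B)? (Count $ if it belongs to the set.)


S is the start symbol and does not occur in any rule body, so FOLLOW(S) = {$}.
Examining every occurrence of B in a rule body:
  S -> z z B : B is at the right end -> add FOLLOW(S) = {$}
  S -> x y B : B is at the right end -> add FOLLOW(S) = {$} (already in the set)
  S -> y x B c : B is followed by terminal 'c' -> add 'c'
  S -> B ) : B is followed by terminal ')' -> add ')'
  S -> B a z : B is followed by terminal 'a' -> add 'a'
  B -> x z : B does not occur in the body -> contributes nothing
FOLLOW(B) = {), a, c, $}
Count: 4

4


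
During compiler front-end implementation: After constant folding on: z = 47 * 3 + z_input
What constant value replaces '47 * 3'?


Identifying constant sub-expression:
  Original: z = 47 * 3 + z_input
  47 and 3 are both compile-time constants
  Evaluating: 47 * 3 = 141
  After folding: z = 141 + z_input

141


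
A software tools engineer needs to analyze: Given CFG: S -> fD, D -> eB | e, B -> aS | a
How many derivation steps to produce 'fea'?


Grammar: S -> fD, D -> eB | e, B -> aS | a
Deriving 'fea':
Step 1: S -> fD => fD
Step 2: D -> eB => feB
Step 3: B -> a => fea
Total derivation steps: 3

3


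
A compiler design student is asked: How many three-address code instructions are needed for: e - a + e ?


Expression: e - a + e
Generating three-address code (respecting * over +/- precedence):
  Instruction 1: t1 = e - a
  Instruction 2: t2 = t1 + e
Total instructions: 2

2


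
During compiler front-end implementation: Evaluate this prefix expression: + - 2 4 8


Parsing prefix expression: + - 2 4 8
Step 1: Innermost operation '- 2 4'
  2 - 4 = -2
Step 2: Outer operation '+ [-2] 8'
  -2 + 8 = 6

6


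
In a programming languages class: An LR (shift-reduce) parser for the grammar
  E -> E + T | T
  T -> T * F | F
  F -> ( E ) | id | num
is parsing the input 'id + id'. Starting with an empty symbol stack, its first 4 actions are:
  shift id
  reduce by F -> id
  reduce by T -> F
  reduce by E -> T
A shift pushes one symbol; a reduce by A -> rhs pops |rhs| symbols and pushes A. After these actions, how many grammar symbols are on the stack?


Tracking the symbol stack through each action:
  Action 1: shift 'id' : push -> stack = [id] (size 1)
  Action 2: reduce by F -> id : pop 1, push F -> stack = [F] (size 1)
  Action 3: reduce by T -> F : pop 1, push T -> stack = [T] (size 1)
  Action 4: reduce by E -> T : pop 1, push E -> stack = [E] (size 1)
Final stack size: 1

1


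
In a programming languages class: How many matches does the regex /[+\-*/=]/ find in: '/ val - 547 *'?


Pattern: /[+\-*/=]/ (operators)
Input: '/ val - 547 *'
Scanning for matches:
  Match 1: '/'
  Match 2: '-'
  Match 3: '*'
Total matches: 3

3


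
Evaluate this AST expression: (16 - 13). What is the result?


Expression: (16 - 13)
Evaluating step by step:
  16 - 13 = 3
Result: 3

3


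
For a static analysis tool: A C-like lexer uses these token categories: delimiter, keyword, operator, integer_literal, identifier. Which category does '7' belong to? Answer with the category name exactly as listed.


Token: '7'
Checking categories:
  identifier: no
  integer_literal: YES
  operator: no
  keyword: no
  delimiter: no
Category: integer_literal

integer_literal


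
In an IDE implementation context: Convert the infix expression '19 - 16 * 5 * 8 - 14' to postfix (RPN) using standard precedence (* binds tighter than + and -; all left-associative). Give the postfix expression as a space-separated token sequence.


Applying the shunting-yard algorithm:
  Operand 19 -> output
  Push '-' onto operator stack -> op-stack: [-]
  Operand 16 -> output
  Push '*' onto operator stack -> op-stack: [-, *]
  Operand 5 -> output
  See '*' (prec 2); top '*' (prec 2) >= it -> pop '*' to output
  Push '*' onto operator stack -> op-stack: [-, *]
  Operand 8 -> output
  See '-' (prec 1); top '*' (prec 2) >= it -> pop '*' to output
  See '-' (prec 1); top '-' (prec 1) >= it -> pop '-' to output
  Push '-' onto operator stack -> op-stack: [-]
  Operand 14 -> output
  End of input: pop '-' to output
Postfix result: 19 16 5 * 8 * - 14 -

19 16 5 * 8 * - 14 -


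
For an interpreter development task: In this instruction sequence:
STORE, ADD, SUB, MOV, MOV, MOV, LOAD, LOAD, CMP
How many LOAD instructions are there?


Scanning instruction sequence for LOAD:
  Position 1: STORE
  Position 2: ADD
  Position 3: SUB
  Position 4: MOV
  Position 5: MOV
  Position 6: MOV
  Position 7: LOAD <- MATCH
  Position 8: LOAD <- MATCH
  Position 9: CMP
Matches at positions: [7, 8]
Total LOAD count: 2

2


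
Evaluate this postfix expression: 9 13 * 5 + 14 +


Processing tokens left to right:
Push 9, Push 13
Pop 9 and 13, compute 9 * 13 = 117, push 117
Push 5
Pop 117 and 5, compute 117 + 5 = 122, push 122
Push 14
Pop 122 and 14, compute 122 + 14 = 136, push 136
Stack result: 136

136


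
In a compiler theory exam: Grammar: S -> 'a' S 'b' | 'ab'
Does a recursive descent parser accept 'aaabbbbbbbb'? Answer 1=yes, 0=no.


Grammar accepts strings of the form a^n b^n (n >= 1)
Word: 'aaabbbbbbbb'
Counting: 3 a's and 8 b's
Check: 3 == 8? No
Mismatch: a-count != b-count
Rejected

0


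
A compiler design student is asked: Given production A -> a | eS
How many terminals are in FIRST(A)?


Production: A -> a | eS
Examining each alternative for leading terminals:
  A -> a : first terminal = 'a'
  A -> eS : first terminal = 'e'
FIRST(A) = {a, e}
Count: 2

2


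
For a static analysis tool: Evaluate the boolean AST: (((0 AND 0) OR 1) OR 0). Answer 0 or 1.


Step 1: Evaluate inner node
  0 AND 0 = 0
Step 2: Evaluate next node
  0 OR 1 = 1
Step 3: Evaluate root node
  1 OR 0 = 1

1


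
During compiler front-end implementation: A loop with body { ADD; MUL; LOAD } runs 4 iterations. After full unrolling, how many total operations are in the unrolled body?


Loop body operations: ADD, MUL, LOAD (3 ops per iteration)
Unrolling 4 iterations:
  Iteration 1: ADD, MUL, LOAD (3 ops)
  Iteration 2: ADD, MUL, LOAD (3 ops)
  Iteration 3: ADD, MUL, LOAD (3 ops)
  Iteration 4: ADD, MUL, LOAD (3 ops)
Total: 4 iterations * 3 ops/iter = 12 operations

12


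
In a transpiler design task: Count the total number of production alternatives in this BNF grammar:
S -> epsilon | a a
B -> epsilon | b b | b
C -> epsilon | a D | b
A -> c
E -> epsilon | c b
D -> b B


Counting alternatives per rule:
  S: 2 alternative(s)
  B: 3 alternative(s)
  C: 3 alternative(s)
  A: 1 alternative(s)
  E: 2 alternative(s)
  D: 1 alternative(s)
Sum: 2 + 3 + 3 + 1 + 2 + 1 = 12

12


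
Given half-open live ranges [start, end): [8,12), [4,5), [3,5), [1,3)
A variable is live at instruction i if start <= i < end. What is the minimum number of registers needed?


Live ranges:
  Var0: [8, 12)
  Var1: [4, 5)
  Var2: [3, 5)
  Var3: [1, 3)
Sweep-line events (position, delta, active):
  pos=1 start -> active=1
  pos=3 end -> active=0
  pos=3 start -> active=1
  pos=4 start -> active=2
  pos=5 end -> active=1
  pos=5 end -> active=0
  pos=8 start -> active=1
  pos=12 end -> active=0
Maximum simultaneous active: 2
Minimum registers needed: 2

2


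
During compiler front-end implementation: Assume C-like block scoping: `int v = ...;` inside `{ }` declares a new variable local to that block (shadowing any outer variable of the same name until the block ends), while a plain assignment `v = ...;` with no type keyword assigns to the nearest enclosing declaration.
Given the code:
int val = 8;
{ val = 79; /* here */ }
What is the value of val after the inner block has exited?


Analyzing scoping rules:
Outer scope: declares val = 8
Inner block: 'val = 79;' has no type keyword, so it is an assignment to the outer val (no shadowing)
The assignment changed the outer variable itself, so the new value persists after the block -> 79
Result: 79

79


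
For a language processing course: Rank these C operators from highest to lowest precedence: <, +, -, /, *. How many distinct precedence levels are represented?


Looking up precedence for each operator:
  < -> precedence 4
  + -> precedence 5
  - -> precedence 5
  / -> precedence 6
  * -> precedence 6
Sorted highest to lowest: /, *, +, -, <
Distinct precedence values: [6, 5, 4]
Number of distinct levels: 3

3


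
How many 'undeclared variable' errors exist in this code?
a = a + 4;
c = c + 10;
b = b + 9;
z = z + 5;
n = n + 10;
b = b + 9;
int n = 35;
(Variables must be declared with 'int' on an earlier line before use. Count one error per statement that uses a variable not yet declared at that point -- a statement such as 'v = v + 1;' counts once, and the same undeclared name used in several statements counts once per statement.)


Scanning code line by line:
  Line 1: use 'a' -> ERROR (undeclared)
  Line 2: use 'c' -> ERROR (undeclared)
  Line 3: use 'b' -> ERROR (undeclared)
  Line 4: use 'z' -> ERROR (undeclared)
  Line 5: use 'n' -> ERROR (undeclared)
  Line 6: use 'b' -> ERROR (undeclared)
  Line 7: declare 'n' -> declared = ['n']
Total undeclared variable errors: 6

6


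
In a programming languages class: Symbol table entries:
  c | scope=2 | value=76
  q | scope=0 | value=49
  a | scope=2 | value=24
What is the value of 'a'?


Searching symbol table for 'a':
  c | scope=2 | value=76
  q | scope=0 | value=49
  a | scope=2 | value=24 <- MATCH
Found 'a' at scope 2 with value 24

24


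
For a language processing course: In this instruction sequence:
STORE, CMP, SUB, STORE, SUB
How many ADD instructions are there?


Scanning instruction sequence for ADD:
  Position 1: STORE
  Position 2: CMP
  Position 3: SUB
  Position 4: STORE
  Position 5: SUB
Matches at positions: []
Total ADD count: 0

0


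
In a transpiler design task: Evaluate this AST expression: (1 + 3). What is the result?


Expression: (1 + 3)
Evaluating step by step:
  1 + 3 = 4
Result: 4

4


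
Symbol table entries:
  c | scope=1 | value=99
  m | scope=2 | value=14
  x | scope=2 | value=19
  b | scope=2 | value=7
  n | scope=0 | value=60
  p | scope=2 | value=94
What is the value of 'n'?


Searching symbol table for 'n':
  c | scope=1 | value=99
  m | scope=2 | value=14
  x | scope=2 | value=19
  b | scope=2 | value=7
  n | scope=0 | value=60 <- MATCH
  p | scope=2 | value=94
Found 'n' at scope 0 with value 60

60


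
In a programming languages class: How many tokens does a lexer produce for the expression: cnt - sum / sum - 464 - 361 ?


Scanning 'cnt - sum / sum - 464 - 361'
Token 1: 'cnt' -> identifier
Token 2: '-' -> operator
Token 3: 'sum' -> identifier
Token 4: '/' -> operator
Token 5: 'sum' -> identifier
Token 6: '-' -> operator
Token 7: '464' -> integer_literal
Token 8: '-' -> operator
Token 9: '361' -> integer_literal
Total tokens: 9

9


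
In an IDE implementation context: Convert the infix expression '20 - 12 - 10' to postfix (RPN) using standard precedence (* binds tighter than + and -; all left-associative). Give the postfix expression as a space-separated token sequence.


Applying the shunting-yard algorithm:
  Operand 20 -> output
  Push '-' onto operator stack -> op-stack: [-]
  Operand 12 -> output
  See '-' (prec 1); top '-' (prec 1) >= it -> pop '-' to output
  Push '-' onto operator stack -> op-stack: [-]
  Operand 10 -> output
  End of input: pop '-' to output
Postfix result: 20 12 - 10 -

20 12 - 10 -


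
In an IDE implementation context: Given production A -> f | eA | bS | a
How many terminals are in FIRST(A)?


Production: A -> f | eA | bS | a
Examining each alternative for leading terminals:
  A -> f : first terminal = 'f'
  A -> eA : first terminal = 'e'
  A -> bS : first terminal = 'b'
  A -> a : first terminal = 'a'
FIRST(A) = {a, b, e, f}
Count: 4

4
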